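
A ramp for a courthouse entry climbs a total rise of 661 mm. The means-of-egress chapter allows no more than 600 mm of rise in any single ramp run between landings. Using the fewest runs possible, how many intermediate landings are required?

661 / 600 = 1.102 → round up to 2 ramp runs.
2 runs are separated by 1 intermediate landings.

1 intermediate landings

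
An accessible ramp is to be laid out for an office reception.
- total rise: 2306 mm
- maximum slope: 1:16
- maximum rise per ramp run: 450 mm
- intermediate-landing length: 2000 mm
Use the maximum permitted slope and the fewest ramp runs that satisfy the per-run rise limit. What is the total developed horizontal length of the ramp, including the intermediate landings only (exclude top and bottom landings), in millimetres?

46896 mm

2306 / 450 = 5.124 → round up to 6 ramp runs. That means 5 intermediate landings.
Ramp run (horizontal) at 1:16: 2306 × 16 = 36896 mm.
Intermediate landings: 5 × 2000 = 10000 mm.
Total developed length = 36896 + 10000 = 46896 mm.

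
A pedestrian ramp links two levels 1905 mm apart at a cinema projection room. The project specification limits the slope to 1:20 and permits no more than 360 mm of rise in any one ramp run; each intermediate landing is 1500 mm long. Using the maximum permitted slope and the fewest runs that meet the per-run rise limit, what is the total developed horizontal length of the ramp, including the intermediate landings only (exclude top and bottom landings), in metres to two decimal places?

45.60 m

At most 360 each: 1905/360 = 5.29, giving 6 ramp runs. That means 5 intermediate landings.
Ramp run (horizontal) at 1:20: 1905 × 20 = 38100 mm.
Intermediate landings: 5 × 1500 = 7500 mm.
Developed length = 38100 + 7500 = 45600 mm.
= 45.60 m.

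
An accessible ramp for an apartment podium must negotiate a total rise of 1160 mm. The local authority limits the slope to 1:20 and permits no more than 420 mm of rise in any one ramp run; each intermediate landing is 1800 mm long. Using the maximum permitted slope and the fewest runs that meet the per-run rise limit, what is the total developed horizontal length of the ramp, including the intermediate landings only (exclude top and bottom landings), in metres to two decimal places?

26.80 m

At most 420 each: 1160/420 = 2.76, giving 3 ramp runs. That means 2 intermediate landings.
Ramp run (horizontal) at 1:20: 1160 × 20 = 23200 mm.
2 intermediate landings contribute 2 × 1800 = 3600 mm.
Developed length = 23200 + 3600 = 26800 mm.
= 26.80 m.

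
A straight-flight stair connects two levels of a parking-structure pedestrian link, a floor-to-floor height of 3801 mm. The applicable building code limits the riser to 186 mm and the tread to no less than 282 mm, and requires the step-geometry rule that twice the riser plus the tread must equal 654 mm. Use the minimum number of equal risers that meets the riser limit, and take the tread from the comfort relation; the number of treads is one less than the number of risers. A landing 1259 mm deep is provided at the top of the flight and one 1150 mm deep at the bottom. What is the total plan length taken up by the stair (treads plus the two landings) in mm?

8249 mm

At most 186 each: 3801/186 = 20.44, giving 21 risers.
Each riser is 3801/21 = 181 mm (≤ 186 mm).
Tread T = 654 − 2 × 181 = 292 mm (≥ 282 mm).
21 risers give 20 treads; going = 20 × 292 = 5840 mm.
Enclosure = 5840 + 1259 + 1150 = 8249 mm.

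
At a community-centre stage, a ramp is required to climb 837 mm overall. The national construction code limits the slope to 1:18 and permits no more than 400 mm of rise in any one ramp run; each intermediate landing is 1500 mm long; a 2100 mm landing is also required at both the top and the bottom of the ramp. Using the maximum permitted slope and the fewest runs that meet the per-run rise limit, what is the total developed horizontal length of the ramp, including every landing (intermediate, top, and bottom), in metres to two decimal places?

22.27 m

At most 400 each: 837/400 = 2.09, giving 3 ramp runs. That means 2 intermediate landings.
Ramp run (horizontal) at 1:18: 837 × 18 = 15066 mm.
Intermediate landings: 2 × 1500 = 3000 mm.
Top and bottom landings: 2 × 2100 = 4200 mm.
Total = 15066 + 3000 + 4200 = 22266 mm.
= 22.27 m.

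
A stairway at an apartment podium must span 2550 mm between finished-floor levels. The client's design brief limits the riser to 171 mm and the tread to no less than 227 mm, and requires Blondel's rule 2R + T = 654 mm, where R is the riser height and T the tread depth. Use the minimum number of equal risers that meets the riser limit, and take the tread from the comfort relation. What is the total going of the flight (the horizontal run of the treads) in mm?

2550 / 171 = 14.91, so 15 risers are needed.
Each riser is 2550/15 = 170 mm (≤ 171 mm).
Tread T = 654 − 2 × 170 = 314 mm (≥ 227 mm).
Going = (15 − 1) × 314 = 4396 mm.

4396 mm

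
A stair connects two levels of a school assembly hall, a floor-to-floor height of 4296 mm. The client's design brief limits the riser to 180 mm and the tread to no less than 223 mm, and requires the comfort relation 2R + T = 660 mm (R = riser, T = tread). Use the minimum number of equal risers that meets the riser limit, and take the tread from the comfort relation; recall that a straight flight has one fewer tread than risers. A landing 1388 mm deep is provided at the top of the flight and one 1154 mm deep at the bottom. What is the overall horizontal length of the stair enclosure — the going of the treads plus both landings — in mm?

9488 mm

4296 / 180 = 23.867 → round up to 24 risers.
Each riser is 4296/24 = 179 mm (≤ 180 mm).
Tread T = 660 − 2 × 179 = 302 mm (≥ 223 mm).
Treads = 24 − 1 = 23; going = 23 × 302 = 6946 mm.
Add landings: 6946 + 1388 + 1154 = 9488 mm.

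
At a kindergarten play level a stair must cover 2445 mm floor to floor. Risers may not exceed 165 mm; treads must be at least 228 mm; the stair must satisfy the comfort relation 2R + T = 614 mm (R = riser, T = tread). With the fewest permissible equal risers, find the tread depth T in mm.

2445 / 165 = 14.82, so 15 risers are needed.
Each riser is 2445/15 = 163 mm (≤ 165 mm).
T = 614 − 2·163 = 288 mm, which satisfies the 228 mm minimum.

288 mm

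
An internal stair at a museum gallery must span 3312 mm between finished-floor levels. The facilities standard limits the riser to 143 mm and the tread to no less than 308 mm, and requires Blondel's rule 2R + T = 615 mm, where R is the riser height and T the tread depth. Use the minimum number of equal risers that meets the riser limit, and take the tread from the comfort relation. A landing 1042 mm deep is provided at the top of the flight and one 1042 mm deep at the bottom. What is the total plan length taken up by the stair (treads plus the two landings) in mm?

9881 mm

At most 143 each: 3312/143 = 23.16, giving 24 risers.
Riser R = 3312 / 24 = 138 mm, within the 143 mm limit.
Tread T = 615 − 2 × 138 = 339 mm (≥ 308 mm).
Going = (24 − 1) × 339 = 7797 mm.
Enclosure = 7797 + 1042 + 1042 = 9881 mm.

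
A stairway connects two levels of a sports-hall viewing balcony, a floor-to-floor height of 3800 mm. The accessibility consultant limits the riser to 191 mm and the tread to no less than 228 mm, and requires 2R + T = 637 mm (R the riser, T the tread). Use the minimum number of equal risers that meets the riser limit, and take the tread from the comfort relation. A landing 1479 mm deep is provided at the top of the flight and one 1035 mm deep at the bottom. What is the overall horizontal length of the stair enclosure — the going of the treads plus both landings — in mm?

7397 mm

⌈3800/191⌉ = 20 risers.
R = 3800 ÷ 20 = 190 mm.
T = 637 − 2·190 = 257 mm, which satisfies the 228 mm minimum.
Treads = 20 − 1 = 19; going = 19 × 257 = 4883 mm.
Enclosure = 4883 + 1479 + 1035 = 7397 mm.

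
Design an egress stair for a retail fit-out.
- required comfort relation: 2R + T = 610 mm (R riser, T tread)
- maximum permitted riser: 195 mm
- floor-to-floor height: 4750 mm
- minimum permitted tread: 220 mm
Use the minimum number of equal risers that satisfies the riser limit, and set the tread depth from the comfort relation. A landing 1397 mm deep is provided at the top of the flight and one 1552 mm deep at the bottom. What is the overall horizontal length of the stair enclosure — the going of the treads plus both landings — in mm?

8469 mm

4750 / 195 = 24.359 → round up to 25 risers.
Riser R = 4750 / 25 = 190 mm, within the 195 mm limit.
T = 610 − 2·190 = 230 mm, which satisfies the 220 mm minimum.
25 risers give 24 treads; going = 24 × 230 = 5520 mm.
Add landings: 5520 + 1397 + 1552 = 8469 mm.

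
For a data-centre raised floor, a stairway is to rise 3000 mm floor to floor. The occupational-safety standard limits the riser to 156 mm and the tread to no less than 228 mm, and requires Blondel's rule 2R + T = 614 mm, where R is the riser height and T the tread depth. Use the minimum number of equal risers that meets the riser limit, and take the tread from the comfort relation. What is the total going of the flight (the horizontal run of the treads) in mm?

5966 mm

At most 156 each: 3000/156 = 19.23, giving 20 risers.
R = 3000 ÷ 20 = 150 mm.
Tread T = 614 − 2 × 150 = 314 mm (≥ 228 mm).
Going = (20 − 1) × 314 = 5966 mm.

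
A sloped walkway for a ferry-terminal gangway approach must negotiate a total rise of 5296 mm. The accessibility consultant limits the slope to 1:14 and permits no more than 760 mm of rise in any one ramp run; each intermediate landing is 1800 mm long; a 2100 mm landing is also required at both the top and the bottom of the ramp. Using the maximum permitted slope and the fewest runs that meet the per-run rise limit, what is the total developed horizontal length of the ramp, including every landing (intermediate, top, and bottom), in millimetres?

89144 mm

At most 760 each: 5296/760 = 6.97, giving 7 ramp runs. That means 6 intermediate landings.
Horizontal run for 5296 mm of rise at 1:14 is 5296 × 14 = 74144 mm.
Intermediate landings: 6 × 1800 = 10800 mm.
Top and bottom landings: 2 × 2100 = 4200 mm.
Total = 74144 + 10800 + 4200 = 89144 mm.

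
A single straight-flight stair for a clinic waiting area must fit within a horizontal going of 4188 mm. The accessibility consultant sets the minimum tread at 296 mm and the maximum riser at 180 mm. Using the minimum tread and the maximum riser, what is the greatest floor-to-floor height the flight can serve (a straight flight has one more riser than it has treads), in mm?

2700 mm

Treads that fit: ⌊4188 / 296⌋ = 14.
Risers = treads + 1 = 15.
Maximum height = 15 × 180 = 2700 mm.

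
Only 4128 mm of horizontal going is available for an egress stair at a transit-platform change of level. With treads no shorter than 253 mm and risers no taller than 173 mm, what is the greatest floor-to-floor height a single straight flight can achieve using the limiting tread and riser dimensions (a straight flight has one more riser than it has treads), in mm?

Treads that fit: ⌊4128 / 253⌋ = 16.
Risers = treads + 1 = 17.
Maximum height = 17 × 173 = 2941 mm.

2941 mm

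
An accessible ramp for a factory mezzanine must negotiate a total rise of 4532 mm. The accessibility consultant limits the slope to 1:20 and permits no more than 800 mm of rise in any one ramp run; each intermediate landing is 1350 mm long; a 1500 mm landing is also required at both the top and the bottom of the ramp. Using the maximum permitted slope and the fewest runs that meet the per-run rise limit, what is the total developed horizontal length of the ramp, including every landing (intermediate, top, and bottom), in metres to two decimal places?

100.39 m

⌈4532/800⌉ = 6 ramp runs. That means 5 intermediate landings.
Horizontal run for 4532 mm of rise at 1:20 is 4532 × 20 = 90640 mm.
5 intermediate landings contribute 5 × 1350 = 6750 mm.
Top and bottom landings: 2 × 1500 = 3000 mm.
Total = 90640 + 6750 + 3000 = 100390 mm.
= 100.39 m.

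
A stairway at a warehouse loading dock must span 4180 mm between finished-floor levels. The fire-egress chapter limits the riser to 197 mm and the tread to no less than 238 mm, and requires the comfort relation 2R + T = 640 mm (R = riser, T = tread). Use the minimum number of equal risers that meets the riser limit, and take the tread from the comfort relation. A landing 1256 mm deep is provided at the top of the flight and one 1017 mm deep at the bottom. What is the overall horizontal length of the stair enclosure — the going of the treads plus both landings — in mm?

7733 mm

At most 197 each: 4180/197 = 21.22, giving 22 risers.
R = 4180 ÷ 22 = 190 mm.
From 2R + T = 640: T = 640 − 380 = 260 mm.
Treads = 22 − 1 = 21; going = 21 × 260 = 5460 mm.
Add landings: 5460 + 1256 + 1017 = 7733 mm.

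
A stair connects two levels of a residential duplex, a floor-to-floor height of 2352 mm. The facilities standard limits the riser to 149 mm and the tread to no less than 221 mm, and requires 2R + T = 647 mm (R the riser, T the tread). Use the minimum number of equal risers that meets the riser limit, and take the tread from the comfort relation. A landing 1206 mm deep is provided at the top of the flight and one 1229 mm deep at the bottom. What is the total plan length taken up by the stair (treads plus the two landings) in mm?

7730 mm

At most 149 each: 2352/149 = 15.79, giving 16 risers.
Each riser is 2352/16 = 147 mm (≤ 149 mm).
From 2R + T = 647: T = 647 − 294 = 353 mm.
Going = (16 − 1) × 353 = 5295 mm.
Add landings: 5295 + 1206 + 1229 = 7730 mm.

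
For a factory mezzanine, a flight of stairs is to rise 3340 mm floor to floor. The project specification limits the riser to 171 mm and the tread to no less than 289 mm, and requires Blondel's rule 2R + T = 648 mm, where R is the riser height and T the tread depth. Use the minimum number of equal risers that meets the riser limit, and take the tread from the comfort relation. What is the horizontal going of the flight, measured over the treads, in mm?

5966 mm

3340 / 171 = 19.532 → round up to 20 risers.
Each riser is 3340/20 = 167 mm (≤ 171 mm).
Tread T = 648 − 2 × 167 = 314 mm (≥ 289 mm).
20 risers give 19 treads; going = 19 × 314 = 5966 mm.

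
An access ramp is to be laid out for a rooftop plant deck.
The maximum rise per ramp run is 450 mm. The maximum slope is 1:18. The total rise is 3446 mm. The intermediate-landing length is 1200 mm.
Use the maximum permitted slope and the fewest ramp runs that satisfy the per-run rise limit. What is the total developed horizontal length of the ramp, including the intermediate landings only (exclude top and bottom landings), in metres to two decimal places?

3446 / 450 = 7.66, so 8 ramp runs are needed. That means 7 intermediate landings.
Ramp run (horizontal) at 1:18: 3446 × 18 = 62028 mm.
Intermediate landings: 7 × 1200 = 8400 mm.
Total developed length = 62028 + 8400 = 70428 mm.
= 70.43 m.

70.43 m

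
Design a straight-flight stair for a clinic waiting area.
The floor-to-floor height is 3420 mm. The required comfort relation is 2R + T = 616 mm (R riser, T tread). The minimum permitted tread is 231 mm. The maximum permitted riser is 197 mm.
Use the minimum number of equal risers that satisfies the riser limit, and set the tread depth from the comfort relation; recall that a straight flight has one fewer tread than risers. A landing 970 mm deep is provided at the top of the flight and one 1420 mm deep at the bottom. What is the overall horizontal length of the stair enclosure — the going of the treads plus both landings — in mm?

6402 mm

At most 197 each: 3420/197 = 17.36, giving 18 risers.
R = 3420 ÷ 18 = 190 mm.
From 2R + T = 616: T = 616 − 380 = 236 mm.
Treads = 18 − 1 = 17; going = 17 × 236 = 4012 mm.
Add landings: 4012 + 970 + 1420 = 6402 mm.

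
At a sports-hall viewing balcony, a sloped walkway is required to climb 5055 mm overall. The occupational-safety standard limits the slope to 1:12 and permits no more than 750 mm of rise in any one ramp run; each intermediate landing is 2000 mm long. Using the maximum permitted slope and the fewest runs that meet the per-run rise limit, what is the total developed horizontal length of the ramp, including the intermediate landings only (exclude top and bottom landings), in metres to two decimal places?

At most 750 each: 5055/750 = 6.74, giving 7 ramp runs. That means 6 intermediate landings.
Ramp run (horizontal) at 1:12: 5055 × 12 = 60660 mm.
Intermediate landings: 6 × 2000 = 12000 mm.
Developed length = 60660 + 12000 = 72660 mm.
= 72.66 m.

72.66 m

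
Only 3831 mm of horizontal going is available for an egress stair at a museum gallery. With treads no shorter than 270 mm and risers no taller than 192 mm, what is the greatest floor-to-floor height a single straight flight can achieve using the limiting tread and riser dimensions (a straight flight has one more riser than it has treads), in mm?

Treads that fit: ⌊3831 / 270⌋ = 14.
Risers = treads + 1 = 15.
Maximum height = 15 × 192 = 2880 mm.

2880 mm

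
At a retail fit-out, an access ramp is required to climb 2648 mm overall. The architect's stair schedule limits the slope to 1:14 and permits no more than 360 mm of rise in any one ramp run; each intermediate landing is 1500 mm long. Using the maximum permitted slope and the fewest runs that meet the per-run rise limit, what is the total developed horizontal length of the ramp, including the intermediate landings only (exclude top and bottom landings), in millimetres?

2648 / 360 = 7.356 → round up to 8 ramp runs. That means 7 intermediate landings.
Ramp run (horizontal) at 1:14: 2648 × 14 = 37072 mm.
7 intermediate landings contribute 7 × 1500 = 10500 mm.
Total developed length = 37072 + 10500 = 47572 mm.

47572 mm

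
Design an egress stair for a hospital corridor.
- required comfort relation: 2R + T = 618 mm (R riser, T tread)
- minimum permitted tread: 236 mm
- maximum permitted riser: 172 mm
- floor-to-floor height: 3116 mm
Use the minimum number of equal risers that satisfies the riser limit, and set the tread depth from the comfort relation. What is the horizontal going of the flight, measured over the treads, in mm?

5220 mm

3116 / 172 = 18.12, so 19 risers are needed.
Riser R = 3116 / 19 = 164 mm, within the 172 mm limit.
From 2R + T = 618: T = 618 − 328 = 290 mm.
Going = (19 − 1) × 290 = 5220 mm.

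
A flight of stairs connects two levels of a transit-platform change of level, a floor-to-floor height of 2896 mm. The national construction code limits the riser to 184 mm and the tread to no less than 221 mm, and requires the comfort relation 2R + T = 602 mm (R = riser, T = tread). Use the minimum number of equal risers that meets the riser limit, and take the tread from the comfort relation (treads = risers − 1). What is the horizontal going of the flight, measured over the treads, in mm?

⌈2896/184⌉ = 16 risers.
Riser R = 2896 / 16 = 181 mm, within the 184 mm limit.
From 2R + T = 602: T = 602 − 362 = 240 mm.
Going = (16 − 1) × 240 = 3600 mm.

3600 mm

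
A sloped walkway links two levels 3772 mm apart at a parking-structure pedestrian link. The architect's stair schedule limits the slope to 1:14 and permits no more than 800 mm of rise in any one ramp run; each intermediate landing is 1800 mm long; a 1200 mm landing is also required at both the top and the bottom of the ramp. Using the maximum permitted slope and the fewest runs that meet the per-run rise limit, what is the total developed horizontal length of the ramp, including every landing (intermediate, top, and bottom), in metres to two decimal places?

3772 / 800 = 4.71, so 5 ramp runs are needed. That means 4 intermediate landings.
Ramp run (horizontal) at 1:14: 3772 × 14 = 52808 mm.
4 intermediate landings contribute 4 × 1800 = 7200 mm.
Top and bottom landings: 2 × 1200 = 2400 mm.
Total = 52808 + 7200 + 2400 = 62408 mm.
= 62.41 m.

62.41 m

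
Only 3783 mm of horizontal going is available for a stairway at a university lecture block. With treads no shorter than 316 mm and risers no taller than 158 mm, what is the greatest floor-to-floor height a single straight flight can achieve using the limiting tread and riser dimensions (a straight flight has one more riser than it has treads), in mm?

3783 / 316 = 11.97, so 11 treads fit.
Risers = treads + 1 = 12.
Maximum height = 12 × 158 = 1896 mm.

1896 mm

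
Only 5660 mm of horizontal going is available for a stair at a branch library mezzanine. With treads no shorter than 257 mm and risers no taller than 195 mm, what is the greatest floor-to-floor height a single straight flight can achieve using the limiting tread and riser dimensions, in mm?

Treads that fit: ⌊5660 / 257⌋ = 22.
Risers = treads + 1 = 23.
Maximum height = 23 × 195 = 4485 mm.

4485 mm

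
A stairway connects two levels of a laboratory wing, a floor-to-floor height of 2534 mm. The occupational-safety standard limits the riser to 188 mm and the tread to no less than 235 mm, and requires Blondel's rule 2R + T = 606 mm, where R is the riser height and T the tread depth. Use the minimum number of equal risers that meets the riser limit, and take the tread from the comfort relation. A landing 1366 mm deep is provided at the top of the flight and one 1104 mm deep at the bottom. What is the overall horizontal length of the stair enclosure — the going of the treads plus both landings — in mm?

⌈2534/188⌉ = 14 risers.
Each riser is 2534/14 = 181 mm (≤ 188 mm).
Tread T = 606 − 2 × 181 = 244 mm (≥ 235 mm).
14 risers give 13 treads; going = 13 × 244 = 3172 mm.
Enclosure = 3172 + 1366 + 1104 = 5642 mm.

5642 mm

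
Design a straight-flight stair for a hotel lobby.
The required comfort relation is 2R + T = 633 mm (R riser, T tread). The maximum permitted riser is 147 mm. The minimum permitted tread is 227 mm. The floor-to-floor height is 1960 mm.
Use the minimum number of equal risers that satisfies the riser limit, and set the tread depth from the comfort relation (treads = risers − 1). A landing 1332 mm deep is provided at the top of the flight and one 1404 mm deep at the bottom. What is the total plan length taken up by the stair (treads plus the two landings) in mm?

7325 mm

1960 / 147 = 13.33, so 14 risers are needed.
Each riser is 1960/14 = 140 mm (≤ 147 mm).
From 2R + T = 633: T = 633 − 280 = 353 mm.
Going = (14 − 1) × 353 = 4589 mm.
Add landings: 4589 + 1332 + 1404 = 7325 mm.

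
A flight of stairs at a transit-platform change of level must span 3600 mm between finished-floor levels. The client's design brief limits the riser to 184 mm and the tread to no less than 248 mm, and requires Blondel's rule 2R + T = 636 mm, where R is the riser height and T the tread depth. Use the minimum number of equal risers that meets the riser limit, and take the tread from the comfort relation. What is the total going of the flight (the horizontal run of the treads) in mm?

⌈3600/184⌉ = 20 risers.
Each riser is 3600/20 = 180 mm (≤ 184 mm).
Tread T = 636 − 2 × 180 = 276 mm (≥ 248 mm).
20 risers give 19 treads; going = 19 × 276 = 5244 mm.

5244 mm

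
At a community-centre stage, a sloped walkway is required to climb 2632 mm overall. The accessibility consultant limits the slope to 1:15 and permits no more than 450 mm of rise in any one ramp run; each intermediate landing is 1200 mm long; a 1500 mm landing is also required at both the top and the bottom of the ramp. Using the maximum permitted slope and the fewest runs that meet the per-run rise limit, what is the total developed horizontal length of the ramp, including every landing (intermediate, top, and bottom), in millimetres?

2632 / 450 = 5.849 → round up to 6 ramp runs. That means 5 intermediate landings.
Horizontal run for 2632 mm of rise at 1:15 is 2632 × 15 = 39480 mm.
5 intermediate landings contribute 5 × 1200 = 6000 mm.
Top and bottom landings: 2 × 1500 = 3000 mm.
Total = 39480 + 6000 + 3000 = 48480 mm.

48480 mm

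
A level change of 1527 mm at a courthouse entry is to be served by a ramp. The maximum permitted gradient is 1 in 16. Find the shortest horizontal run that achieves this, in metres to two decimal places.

24.43 m

Run = rise × 16 = 1527 × 16 = 24432 mm.
24432 mm = 24.43 m.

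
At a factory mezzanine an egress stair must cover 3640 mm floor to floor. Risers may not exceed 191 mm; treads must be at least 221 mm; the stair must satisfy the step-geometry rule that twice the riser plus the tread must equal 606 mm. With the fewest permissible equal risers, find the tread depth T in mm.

3640 / 191 = 19.058 → round up to 20 risers.
R = 3640 ÷ 20 = 182 mm.
T = 606 − 2·182 = 242 mm, which satisfies the 221 mm minimum.

242 mm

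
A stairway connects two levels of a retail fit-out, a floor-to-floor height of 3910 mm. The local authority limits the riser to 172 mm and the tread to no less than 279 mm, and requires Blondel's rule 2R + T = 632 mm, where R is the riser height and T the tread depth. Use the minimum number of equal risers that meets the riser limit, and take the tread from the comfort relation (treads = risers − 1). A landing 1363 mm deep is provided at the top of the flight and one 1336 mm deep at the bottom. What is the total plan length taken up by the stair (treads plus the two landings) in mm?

9123 mm

3910 / 172 = 22.733 → round up to 23 risers.
Each riser is 3910/23 = 170 mm (≤ 172 mm).
From 2R + T = 632: T = 632 − 340 = 292 mm.
Going = (23 − 1) × 292 = 6424 mm.
Add landings: 6424 + 1363 + 1336 = 9123 mm.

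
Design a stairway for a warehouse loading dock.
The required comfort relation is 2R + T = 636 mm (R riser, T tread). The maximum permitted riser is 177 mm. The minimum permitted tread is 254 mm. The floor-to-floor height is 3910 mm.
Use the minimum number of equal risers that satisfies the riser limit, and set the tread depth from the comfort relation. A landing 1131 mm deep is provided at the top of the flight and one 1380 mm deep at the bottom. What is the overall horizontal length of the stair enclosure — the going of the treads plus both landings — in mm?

9023 mm

3910 / 177 = 22.09, so 23 risers are needed.
Riser R = 3910 / 23 = 170 mm, within the 177 mm limit.
T = 636 − 2·170 = 296 mm, which satisfies the 254 mm minimum.
Going = (23 − 1) × 296 = 6512 mm.
Add landings: 6512 + 1131 + 1380 = 9023 mm.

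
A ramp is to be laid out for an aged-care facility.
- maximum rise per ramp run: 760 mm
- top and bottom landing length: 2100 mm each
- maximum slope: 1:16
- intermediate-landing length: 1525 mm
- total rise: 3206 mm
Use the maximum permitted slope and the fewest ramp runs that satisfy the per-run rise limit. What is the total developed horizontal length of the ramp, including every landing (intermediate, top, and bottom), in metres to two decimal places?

61.60 m

3206 / 760 = 4.218 → round up to 5 ramp runs. That means 4 intermediate landings.
Horizontal run for 3206 mm of rise at 1:16 is 3206 × 16 = 51296 mm.
Intermediate landings: 4 × 1525 = 6100 mm.
Top and bottom landings: 2 × 2100 = 4200 mm.
Total = 51296 + 6100 + 4200 = 61596 mm.
= 61.60 m.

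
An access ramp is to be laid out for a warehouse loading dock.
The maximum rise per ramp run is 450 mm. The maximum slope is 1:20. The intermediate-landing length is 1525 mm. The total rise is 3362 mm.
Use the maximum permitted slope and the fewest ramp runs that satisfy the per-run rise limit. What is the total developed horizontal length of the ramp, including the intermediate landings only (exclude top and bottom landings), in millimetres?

77915 mm

3362 / 450 = 7.471 → round up to 8 ramp runs. That means 7 intermediate landings.
Horizontal run for 3362 mm of rise at 1:20 is 3362 × 20 = 67240 mm.
7 intermediate landings contribute 7 × 1525 = 10675 mm.
Developed length = 67240 + 10675 = 77915 mm.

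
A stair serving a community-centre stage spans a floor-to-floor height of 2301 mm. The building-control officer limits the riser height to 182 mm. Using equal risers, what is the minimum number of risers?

13 risers

2301 / 182 = 12.64, so 13 risers are needed.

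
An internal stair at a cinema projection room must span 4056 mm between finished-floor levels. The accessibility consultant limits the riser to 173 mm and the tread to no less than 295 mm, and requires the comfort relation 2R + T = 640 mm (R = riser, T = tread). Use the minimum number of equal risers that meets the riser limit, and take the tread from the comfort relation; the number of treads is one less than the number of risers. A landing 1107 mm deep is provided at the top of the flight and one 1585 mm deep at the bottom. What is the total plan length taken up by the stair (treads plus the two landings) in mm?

9638 mm

At most 173 each: 4056/173 = 23.45, giving 24 risers.
R = 4056 ÷ 24 = 169 mm.
Tread T = 640 − 2 × 169 = 302 mm (≥ 295 mm).
Going = (24 − 1) × 302 = 6946 mm.
Enclosure = 6946 + 1107 + 1585 = 9638 mm.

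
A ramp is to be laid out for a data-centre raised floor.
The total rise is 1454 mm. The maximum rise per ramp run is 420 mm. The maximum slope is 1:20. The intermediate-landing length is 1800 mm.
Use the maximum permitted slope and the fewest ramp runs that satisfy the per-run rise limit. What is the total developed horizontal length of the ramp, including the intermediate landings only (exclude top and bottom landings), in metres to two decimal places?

⌈1454/420⌉ = 4 ramp runs. That means 3 intermediate landings.
Horizontal run for 1454 mm of rise at 1:20 is 1454 × 20 = 29080 mm.
3 intermediate landings contribute 3 × 1800 = 5400 mm.
Developed length = 29080 + 5400 = 34480 mm.
= 34.48 m.

34.48 m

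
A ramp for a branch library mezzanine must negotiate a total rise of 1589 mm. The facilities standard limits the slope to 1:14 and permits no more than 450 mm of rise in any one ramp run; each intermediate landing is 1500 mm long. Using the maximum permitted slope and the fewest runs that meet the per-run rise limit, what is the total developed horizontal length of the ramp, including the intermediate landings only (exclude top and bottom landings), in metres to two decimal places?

26.75 m

1589 / 450 = 3.53, so 4 ramp runs are needed. That means 3 intermediate landings.
Horizontal run for 1589 mm of rise at 1:14 is 1589 × 14 = 22246 mm.
3 intermediate landings contribute 3 × 1500 = 4500 mm.
Developed length = 22246 + 4500 = 26746 mm.
= 26.75 m.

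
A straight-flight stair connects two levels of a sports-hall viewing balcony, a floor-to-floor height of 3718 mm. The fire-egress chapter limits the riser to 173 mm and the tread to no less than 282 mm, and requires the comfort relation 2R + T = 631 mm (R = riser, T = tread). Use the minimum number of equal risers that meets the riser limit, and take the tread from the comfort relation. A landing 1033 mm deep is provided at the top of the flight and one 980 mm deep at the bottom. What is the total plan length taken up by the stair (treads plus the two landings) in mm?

At most 173 each: 3718/173 = 21.49, giving 22 risers.
Each riser is 3718/22 = 169 mm (≤ 173 mm).
From 2R + T = 631: T = 631 − 338 = 293 mm.
Going = (22 − 1) × 293 = 6153 mm.
Enclosure = 6153 + 1033 + 980 = 8166 mm.

8166 mm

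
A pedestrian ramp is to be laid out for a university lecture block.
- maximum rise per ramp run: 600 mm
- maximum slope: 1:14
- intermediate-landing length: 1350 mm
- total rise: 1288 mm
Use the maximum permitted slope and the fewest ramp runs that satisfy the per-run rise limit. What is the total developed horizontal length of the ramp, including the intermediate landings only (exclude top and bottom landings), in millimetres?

1288 / 600 = 2.147 → round up to 3 ramp runs. That means 2 intermediate landings.
Ramp run (horizontal) at 1:14: 1288 × 14 = 18032 mm.
Intermediate landings: 2 × 1350 = 2700 mm.
Developed length = 18032 + 2700 = 20732 mm.

20732 mm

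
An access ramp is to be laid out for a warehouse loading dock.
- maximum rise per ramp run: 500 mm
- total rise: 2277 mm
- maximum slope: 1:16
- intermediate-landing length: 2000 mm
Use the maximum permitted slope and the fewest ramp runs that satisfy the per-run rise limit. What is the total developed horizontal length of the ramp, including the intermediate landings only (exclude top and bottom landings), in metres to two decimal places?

44.43 m

⌈2277/500⌉ = 5 ramp runs. That means 4 intermediate landings.
Horizontal run for 2277 mm of rise at 1:16 is 2277 × 16 = 36432 mm.
4 intermediate landings contribute 4 × 2000 = 8000 mm.
Developed length = 36432 + 8000 = 44432 mm.
= 44.43 m.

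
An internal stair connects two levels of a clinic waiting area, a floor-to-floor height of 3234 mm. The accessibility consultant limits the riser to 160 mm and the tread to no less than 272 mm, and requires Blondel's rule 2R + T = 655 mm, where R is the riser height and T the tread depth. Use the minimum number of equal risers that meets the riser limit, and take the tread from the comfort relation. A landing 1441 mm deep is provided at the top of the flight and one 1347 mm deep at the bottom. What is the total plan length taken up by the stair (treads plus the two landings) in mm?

9728 mm

3234 / 160 = 20.21, so 21 risers are needed.
Riser R = 3234 / 21 = 154 mm, within the 160 mm limit.
T = 655 − 2·154 = 347 mm, which satisfies the 272 mm minimum.
Going = (21 − 1) × 347 = 6940 mm.
Add landings: 6940 + 1441 + 1347 = 9728 mm.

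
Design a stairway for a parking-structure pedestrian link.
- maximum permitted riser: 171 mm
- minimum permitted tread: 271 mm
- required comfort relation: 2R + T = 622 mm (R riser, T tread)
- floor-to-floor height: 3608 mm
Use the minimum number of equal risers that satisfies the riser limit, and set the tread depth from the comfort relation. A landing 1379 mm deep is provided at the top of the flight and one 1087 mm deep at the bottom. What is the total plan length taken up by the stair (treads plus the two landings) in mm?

8640 mm

3608 / 171 = 21.10, so 22 risers are needed.
Riser R = 3608 / 22 = 164 mm, within the 171 mm limit.
T = 622 − 2·164 = 294 mm, which satisfies the 271 mm minimum.
Going = (22 − 1) × 294 = 6174 mm.
Enclosure = 6174 + 1379 + 1087 = 8640 mm.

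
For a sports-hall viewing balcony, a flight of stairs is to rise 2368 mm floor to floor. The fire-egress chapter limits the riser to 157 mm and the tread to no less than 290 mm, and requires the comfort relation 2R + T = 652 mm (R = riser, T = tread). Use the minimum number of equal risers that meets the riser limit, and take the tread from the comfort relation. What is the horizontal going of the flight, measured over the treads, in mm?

5340 mm

2368 / 157 = 15.083 → round up to 16 risers.
Each riser is 2368/16 = 148 mm (≤ 157 mm).
Tread T = 652 − 2 × 148 = 356 mm (≥ 290 mm).
Going = (16 − 1) × 356 = 5340 mm.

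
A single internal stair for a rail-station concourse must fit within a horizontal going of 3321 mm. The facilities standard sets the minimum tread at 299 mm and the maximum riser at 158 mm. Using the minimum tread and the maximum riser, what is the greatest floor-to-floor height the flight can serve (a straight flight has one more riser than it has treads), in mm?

1896 mm

3321 / 299 = 11.11, so 11 treads fit.
Risers = treads + 1 = 12.
Maximum height = 12 × 158 = 1896 mm.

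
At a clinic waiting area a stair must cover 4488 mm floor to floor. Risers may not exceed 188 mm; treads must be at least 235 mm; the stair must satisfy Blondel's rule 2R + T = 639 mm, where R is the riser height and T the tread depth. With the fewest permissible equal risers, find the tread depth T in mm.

4488 / 188 = 23.872 → round up to 24 risers.
R = 4488 ÷ 24 = 187 mm.
From 2R + T = 639: T = 639 − 374 = 265 mm.

265 mm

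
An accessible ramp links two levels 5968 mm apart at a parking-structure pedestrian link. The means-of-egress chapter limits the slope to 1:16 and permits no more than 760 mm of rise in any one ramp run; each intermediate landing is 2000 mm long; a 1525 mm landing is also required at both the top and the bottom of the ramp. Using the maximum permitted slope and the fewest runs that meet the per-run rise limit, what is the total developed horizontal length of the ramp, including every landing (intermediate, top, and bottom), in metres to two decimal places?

At most 760 each: 5968/760 = 7.85, giving 8 ramp runs. That means 7 intermediate landings.
Horizontal run for 5968 mm of rise at 1:16 is 5968 × 16 = 95488 mm.
Intermediate landings: 7 × 2000 = 14000 mm.
Top and bottom landings: 2 × 1525 = 3050 mm.
Total = 95488 + 14000 + 3050 = 112538 mm.
= 112.54 m.

112.54 m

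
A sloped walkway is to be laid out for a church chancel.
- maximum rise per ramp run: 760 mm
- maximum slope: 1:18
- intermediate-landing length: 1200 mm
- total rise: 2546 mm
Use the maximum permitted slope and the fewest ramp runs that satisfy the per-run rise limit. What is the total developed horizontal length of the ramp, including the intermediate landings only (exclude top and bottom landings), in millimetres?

49428 mm

2546 / 760 = 3.35, so 4 ramp runs are needed. That means 3 intermediate landings.
Horizontal run for 2546 mm of rise at 1:18 is 2546 × 18 = 45828 mm.
Intermediate landings: 3 × 1200 = 3600 mm.
Developed length = 45828 + 3600 = 49428 mm.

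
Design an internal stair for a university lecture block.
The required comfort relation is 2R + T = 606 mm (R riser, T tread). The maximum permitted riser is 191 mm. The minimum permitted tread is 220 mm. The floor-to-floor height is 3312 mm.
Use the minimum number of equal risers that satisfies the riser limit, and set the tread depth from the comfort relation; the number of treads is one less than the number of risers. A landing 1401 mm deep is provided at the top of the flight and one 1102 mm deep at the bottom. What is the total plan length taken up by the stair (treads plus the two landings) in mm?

6549 mm

⌈3312/191⌉ = 18 risers.
Each riser is 3312/18 = 184 mm (≤ 191 mm).
From 2R + T = 606: T = 606 − 368 = 238 mm.
Going = (18 − 1) × 238 = 4046 mm.
Enclosure = 4046 + 1401 + 1102 = 6549 mm.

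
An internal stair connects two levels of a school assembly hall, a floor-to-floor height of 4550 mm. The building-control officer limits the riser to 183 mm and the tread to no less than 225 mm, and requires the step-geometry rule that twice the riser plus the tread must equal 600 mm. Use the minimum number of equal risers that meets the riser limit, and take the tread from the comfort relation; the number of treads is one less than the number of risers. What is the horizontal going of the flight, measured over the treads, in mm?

5664 mm

4550 / 183 = 24.863 → round up to 25 risers.
Riser R = 4550 / 25 = 182 mm, within the 183 mm limit.
From 2R + T = 600: T = 600 − 364 = 236 mm.
Going = (25 − 1) × 236 = 5664 mm.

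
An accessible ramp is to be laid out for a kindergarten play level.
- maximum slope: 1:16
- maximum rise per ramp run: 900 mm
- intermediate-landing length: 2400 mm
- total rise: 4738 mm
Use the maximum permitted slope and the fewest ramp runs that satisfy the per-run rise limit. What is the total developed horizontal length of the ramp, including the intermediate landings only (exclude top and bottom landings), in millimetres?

4738 / 900 = 5.264 → round up to 6 ramp runs. That means 5 intermediate landings.
Ramp run (horizontal) at 1:16: 4738 × 16 = 75808 mm.
5 intermediate landings contribute 5 × 2400 = 12000 mm.
Total developed length = 75808 + 12000 = 87808 mm.

87808 mm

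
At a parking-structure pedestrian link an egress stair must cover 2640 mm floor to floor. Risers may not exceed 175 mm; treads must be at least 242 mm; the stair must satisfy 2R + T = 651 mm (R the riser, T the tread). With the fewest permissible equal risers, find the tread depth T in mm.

2640 / 175 = 15.086 → round up to 16 risers.
Riser R = 2640 / 16 = 165 mm, within the 175 mm limit.
Tread T = 651 − 2 × 165 = 321 mm (≥ 242 mm).

321 mm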